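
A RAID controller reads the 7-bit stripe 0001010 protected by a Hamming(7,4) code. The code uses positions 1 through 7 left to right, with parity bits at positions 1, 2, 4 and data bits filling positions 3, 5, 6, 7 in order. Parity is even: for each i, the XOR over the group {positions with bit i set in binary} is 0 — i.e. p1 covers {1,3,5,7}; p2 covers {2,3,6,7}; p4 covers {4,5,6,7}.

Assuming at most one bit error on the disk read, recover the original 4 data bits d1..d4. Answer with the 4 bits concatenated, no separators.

s1 (pos 1,3,5,7): 0⊕0⊕0⊕0 = 0
s2 (pos 2,3,6,7): 0⊕0⊕1⊕0 = 1
s4 (pos 4,5,6,7): 1⊕0⊕1⊕0 = 0
Syndrome s4…s1 = 010 → error at position 2.
Flip position 2: 0001010 → 0101010
Read data bits from positions 3,5,6,7: 0010

0010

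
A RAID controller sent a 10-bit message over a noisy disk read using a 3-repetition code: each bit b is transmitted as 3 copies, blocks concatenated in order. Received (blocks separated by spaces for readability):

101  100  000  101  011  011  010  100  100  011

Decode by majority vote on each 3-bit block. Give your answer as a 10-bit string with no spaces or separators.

1001110001

Block 1 (101): 2 ones → 1
Block 2 (100): 1 one → 0
Block 3 (000): 0 ones → 0
Block 4 (101): 2 ones → 1
Block 5 (011): 2 ones → 1
Block 6 (011): 2 ones → 1
Block 7 (010): 1 one → 0
Block 8 (100): 1 one → 0
Block 9 (100): 1 one → 0
Block 10 (011): 2 ones → 1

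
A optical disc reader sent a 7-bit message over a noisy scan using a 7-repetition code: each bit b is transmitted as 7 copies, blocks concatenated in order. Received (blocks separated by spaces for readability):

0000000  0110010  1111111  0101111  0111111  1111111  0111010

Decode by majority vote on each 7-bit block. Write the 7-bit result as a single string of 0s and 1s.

0011111

Block 1 (0000000): 0 ones → 0
Block 2 (0110010): 3 ones → 0
Block 3 (1111111): 7 ones → 1
Block 4 (0101111): 5 ones → 1
Block 5 (0111111): 6 ones → 1
Block 6 (1111111): 7 ones → 1
Block 7 (0111010): 4 ones → 1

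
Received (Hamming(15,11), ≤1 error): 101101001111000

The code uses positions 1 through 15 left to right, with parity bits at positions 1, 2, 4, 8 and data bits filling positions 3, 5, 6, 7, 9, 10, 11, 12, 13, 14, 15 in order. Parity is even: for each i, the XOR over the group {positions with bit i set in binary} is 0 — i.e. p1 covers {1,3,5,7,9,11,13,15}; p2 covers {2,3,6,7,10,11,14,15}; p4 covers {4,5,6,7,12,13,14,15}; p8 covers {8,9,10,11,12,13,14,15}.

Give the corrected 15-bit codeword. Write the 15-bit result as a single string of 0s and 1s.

101001001111000

s1 (pos 1,3,5,7,9,11,13,15): 1⊕1⊕0⊕0⊕1⊕1⊕0⊕0 = 0
s2 (pos 2,3,6,7,10,11,14,15): 0⊕1⊕1⊕0⊕1⊕1⊕0⊕0 = 0
s4 (pos 4,5,6,7,12,13,14,15): 1⊕0⊕1⊕0⊕1⊕0⊕0⊕0 = 1
s8 (pos 8,9,10,11,12,13,14,15): 0⊕1⊕1⊕1⊕1⊕0⊕0⊕0 = 0
Syndrome s8…s1 = 0100 → error at position 4.
Flip position 4: 101101001111000 → 101001001111000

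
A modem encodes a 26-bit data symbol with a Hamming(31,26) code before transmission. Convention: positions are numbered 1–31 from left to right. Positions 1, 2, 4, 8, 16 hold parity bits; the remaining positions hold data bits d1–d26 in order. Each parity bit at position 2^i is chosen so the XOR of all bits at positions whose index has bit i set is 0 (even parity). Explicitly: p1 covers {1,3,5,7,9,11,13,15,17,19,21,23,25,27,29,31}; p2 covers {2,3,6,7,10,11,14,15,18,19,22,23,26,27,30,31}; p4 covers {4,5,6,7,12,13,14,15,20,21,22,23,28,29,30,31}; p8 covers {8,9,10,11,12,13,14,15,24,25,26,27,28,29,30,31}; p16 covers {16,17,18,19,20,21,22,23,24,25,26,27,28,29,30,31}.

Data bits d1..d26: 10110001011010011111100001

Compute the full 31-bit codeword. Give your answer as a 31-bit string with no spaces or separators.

1011011100010110010011111100001

Place data at non-parity positions: p1 p2 1 p4 0 1 1 p8 0 0 0 1 0 1 1 p16 0 1 0 0 1 1 1 1 1 1 0 0 0 0 1
p1 (pos 1,3,5,7,9,11,13,15,17,19,21,23,25,27,29,31): XOR of data positions = 1⊕0⊕1⊕0⊕0⊕0⊕1⊕0⊕0⊕1⊕1⊕1⊕0⊕0⊕1 = 1
p2 (pos 2,3,6,7,10,11,14,15,18,19,22,23,26,27,30,31): XOR of data positions = 1⊕1⊕1⊕0⊕0⊕1⊕1⊕1⊕0⊕1⊕1⊕1⊕0⊕0⊕1 = 0
p4 (pos 4,5,6,7,12,13,14,15,20,21,22,23,28,29,30,31): XOR of data positions = 0⊕1⊕1⊕1⊕0⊕1⊕1⊕0⊕1⊕1⊕1⊕0⊕0⊕0⊕1 = 1
p8 (pos 8,9,10,11,12,13,14,15,24,25,26,27,28,29,30,31): XOR of data positions = 0⊕0⊕0⊕1⊕0⊕1⊕1⊕1⊕1⊕1⊕0⊕0⊕0⊕0⊕1 = 1
p16 (pos 16,17,18,19,20,21,22,23,24,25,26,27,28,29,30,31): XOR of data positions = 0⊕1⊕0⊕0⊕1⊕1⊕1⊕1⊕1⊕1⊕0⊕0⊕0⊕0⊕1 = 0
Codeword: 1011011100010110010011111100001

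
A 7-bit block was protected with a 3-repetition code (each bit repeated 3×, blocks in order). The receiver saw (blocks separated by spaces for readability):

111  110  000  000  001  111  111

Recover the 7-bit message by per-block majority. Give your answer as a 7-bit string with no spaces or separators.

1100011

Block 1 (111): 3 ones → 1
Block 2 (110): 2 ones → 1
Block 3 (000): 0 ones → 0
Block 4 (000): 0 ones → 0
Block 5 (001): 1 one → 0
Block 6 (111): 3 ones → 1
Block 7 (111): 3 ones → 1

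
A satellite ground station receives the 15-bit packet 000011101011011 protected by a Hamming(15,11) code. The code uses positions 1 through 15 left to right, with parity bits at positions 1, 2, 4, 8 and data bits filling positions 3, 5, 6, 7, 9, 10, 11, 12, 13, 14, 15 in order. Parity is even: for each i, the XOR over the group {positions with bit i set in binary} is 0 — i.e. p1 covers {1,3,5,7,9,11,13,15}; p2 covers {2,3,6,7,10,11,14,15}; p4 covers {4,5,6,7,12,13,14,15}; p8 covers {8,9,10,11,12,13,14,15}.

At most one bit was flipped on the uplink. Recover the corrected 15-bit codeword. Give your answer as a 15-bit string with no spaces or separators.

s1 (pos 1,3,5,7,9,11,13,15): 0⊕0⊕1⊕1⊕1⊕1⊕0⊕1 = 1
s2 (pos 2,3,6,7,10,11,14,15): 0⊕0⊕1⊕1⊕0⊕1⊕1⊕1 = 1
s4 (pos 4,5,6,7,12,13,14,15): 0⊕1⊕1⊕1⊕1⊕0⊕1⊕1 = 0
s8 (pos 8,9,10,11,12,13,14,15): 0⊕1⊕0⊕1⊕1⊕0⊕1⊕1 = 1
Syndrome s8…s1 = 1011 → error at position 11.
Flip position 11: 000011101011011 → 000011101001011

000011101001011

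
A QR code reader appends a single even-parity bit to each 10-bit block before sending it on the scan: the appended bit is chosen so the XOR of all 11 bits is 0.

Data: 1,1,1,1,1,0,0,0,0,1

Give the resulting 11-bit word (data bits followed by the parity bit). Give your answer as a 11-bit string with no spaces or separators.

11111000010

XOR of the 10 data bits: 1⊕1⊕1⊕1⊕1⊕0⊕0⊕0⊕0⊕1 = 0
Parity bit = 0 (so all 11 bits XOR to 0).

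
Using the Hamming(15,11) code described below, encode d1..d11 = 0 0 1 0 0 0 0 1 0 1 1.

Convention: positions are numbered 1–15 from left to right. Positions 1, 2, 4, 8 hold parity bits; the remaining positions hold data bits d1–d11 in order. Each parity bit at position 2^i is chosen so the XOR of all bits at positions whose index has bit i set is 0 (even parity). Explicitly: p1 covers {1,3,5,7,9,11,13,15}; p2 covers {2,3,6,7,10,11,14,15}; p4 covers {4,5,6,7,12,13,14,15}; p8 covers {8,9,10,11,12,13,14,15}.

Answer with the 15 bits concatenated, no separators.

Place data at non-parity positions: p1 p2 0 p4 0 1 0 p8 0 0 0 1 0 1 1
p1 (pos 1,3,5,7,9,11,13,15): XOR of data positions = 0⊕0⊕0⊕0⊕0⊕0⊕1 = 1
p2 (pos 2,3,6,7,10,11,14,15): XOR of data positions = 0⊕1⊕0⊕0⊕0⊕1⊕1 = 1
p4 (pos 4,5,6,7,12,13,14,15): XOR of data positions = 0⊕1⊕0⊕1⊕0⊕1⊕1 = 0
p8 (pos 8,9,10,11,12,13,14,15): XOR of data positions = 0⊕0⊕0⊕1⊕0⊕1⊕1 = 1
Codeword: 110001010001011

110001010001011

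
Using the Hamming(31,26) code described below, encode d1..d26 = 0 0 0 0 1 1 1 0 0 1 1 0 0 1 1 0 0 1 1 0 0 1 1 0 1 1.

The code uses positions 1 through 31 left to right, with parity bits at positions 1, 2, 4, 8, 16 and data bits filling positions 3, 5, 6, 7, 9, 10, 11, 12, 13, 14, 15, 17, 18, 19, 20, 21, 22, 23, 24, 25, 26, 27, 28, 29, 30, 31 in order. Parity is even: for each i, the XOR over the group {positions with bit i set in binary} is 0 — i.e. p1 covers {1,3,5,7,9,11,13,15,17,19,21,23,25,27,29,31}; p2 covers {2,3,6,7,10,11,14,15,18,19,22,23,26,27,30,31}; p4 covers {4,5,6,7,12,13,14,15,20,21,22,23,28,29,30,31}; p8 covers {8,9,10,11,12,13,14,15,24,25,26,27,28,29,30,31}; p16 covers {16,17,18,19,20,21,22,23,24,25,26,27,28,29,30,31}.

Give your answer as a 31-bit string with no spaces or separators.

Place data at non-parity positions: p1 p2 0 p4 0 0 0 p8 1 1 1 0 0 1 1 p16 0 0 1 1 0 0 1 1 0 0 1 1 0 1 1
p1 (pos 1,3,5,7,9,11,13,15,17,19,21,23,25,27,29,31): XOR of data positions = 0⊕0⊕0⊕1⊕1⊕0⊕1⊕0⊕1⊕0⊕1⊕0⊕1⊕0⊕1 = 1
p2 (pos 2,3,6,7,10,11,14,15,18,19,22,23,26,27,30,31): XOR of data positions = 0⊕0⊕0⊕1⊕1⊕1⊕1⊕0⊕1⊕0⊕1⊕0⊕1⊕1⊕1 = 1
p4 (pos 4,5,6,7,12,13,14,15,20,21,22,23,28,29,30,31): XOR of data positions = 0⊕0⊕0⊕0⊕0⊕1⊕1⊕1⊕0⊕0⊕1⊕1⊕0⊕1⊕1 = 1
p8 (pos 8,9,10,11,12,13,14,15,24,25,26,27,28,29,30,31): XOR of data positions = 1⊕1⊕1⊕0⊕0⊕1⊕1⊕1⊕0⊕0⊕1⊕1⊕0⊕1⊕1 = 0
p16 (pos 16,17,18,19,20,21,22,23,24,25,26,27,28,29,30,31): XOR of data positions = 0⊕0⊕1⊕1⊕0⊕0⊕1⊕1⊕0⊕0⊕1⊕1⊕0⊕1⊕1 = 0
Codeword: 1101000011100110001100110011011

1101000011100110001100110011011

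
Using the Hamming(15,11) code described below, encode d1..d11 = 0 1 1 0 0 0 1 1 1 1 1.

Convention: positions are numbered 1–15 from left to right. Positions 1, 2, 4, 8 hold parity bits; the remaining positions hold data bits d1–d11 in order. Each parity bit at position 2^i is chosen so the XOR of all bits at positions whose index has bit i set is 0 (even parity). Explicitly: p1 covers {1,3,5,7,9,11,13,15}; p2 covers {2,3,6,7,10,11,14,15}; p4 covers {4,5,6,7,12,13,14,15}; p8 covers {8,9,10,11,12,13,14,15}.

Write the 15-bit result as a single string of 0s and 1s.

000011010011111

Place data at non-parity positions: p1 p2 0 p4 1 1 0 p8 0 0 1 1 1 1 1
p1 (pos 1,3,5,7,9,11,13,15): XOR of data positions = 0⊕1⊕0⊕0⊕1⊕1⊕1 = 0
p2 (pos 2,3,6,7,10,11,14,15): XOR of data positions = 0⊕1⊕0⊕0⊕1⊕1⊕1 = 0
p4 (pos 4,5,6,7,12,13,14,15): XOR of data positions = 1⊕1⊕0⊕1⊕1⊕1⊕1 = 0
p8 (pos 8,9,10,11,12,13,14,15): XOR of data positions = 0⊕0⊕1⊕1⊕1⊕1⊕1 = 1
Codeword: 000011010011111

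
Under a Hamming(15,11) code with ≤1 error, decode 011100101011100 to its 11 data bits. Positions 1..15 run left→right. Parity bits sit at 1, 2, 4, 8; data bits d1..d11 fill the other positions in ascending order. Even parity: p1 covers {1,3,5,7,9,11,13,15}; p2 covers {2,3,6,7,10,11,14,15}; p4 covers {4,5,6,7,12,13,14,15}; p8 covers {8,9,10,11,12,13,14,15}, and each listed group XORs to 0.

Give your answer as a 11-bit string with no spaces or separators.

10011011100

s1 (pos 1,3,5,7,9,11,13,15): 0⊕1⊕0⊕1⊕1⊕1⊕1⊕0 = 1
s2 (pos 2,3,6,7,10,11,14,15): 1⊕1⊕0⊕1⊕0⊕1⊕0⊕0 = 0
s4 (pos 4,5,6,7,12,13,14,15): 1⊕0⊕0⊕1⊕1⊕1⊕0⊕0 = 0
s8 (pos 8,9,10,11,12,13,14,15): 0⊕1⊕0⊕1⊕1⊕1⊕0⊕0 = 0
Syndrome s8…s1 = 0001 → error at position 1.
Flip position 1: 011100101011100 → 111100101011100
Read data bits from positions 3,5,6,7,9,10,11,12,13,14,15: 10011011100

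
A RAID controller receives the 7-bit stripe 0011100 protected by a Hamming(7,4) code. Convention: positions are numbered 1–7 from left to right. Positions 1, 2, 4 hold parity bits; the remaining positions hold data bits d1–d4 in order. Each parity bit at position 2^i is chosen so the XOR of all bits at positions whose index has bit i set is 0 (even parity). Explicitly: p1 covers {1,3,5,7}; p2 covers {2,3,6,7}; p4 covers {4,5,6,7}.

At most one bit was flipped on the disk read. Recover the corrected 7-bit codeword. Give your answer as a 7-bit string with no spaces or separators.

s1 (pos 1,3,5,7): 0⊕1⊕1⊕0 = 0
s2 (pos 2,3,6,7): 0⊕1⊕0⊕0 = 1
s4 (pos 4,5,6,7): 1⊕1⊕0⊕0 = 0
Syndrome s4…s1 = 010 → error at position 2.
Flip position 2: 0011100 → 0111100

0111100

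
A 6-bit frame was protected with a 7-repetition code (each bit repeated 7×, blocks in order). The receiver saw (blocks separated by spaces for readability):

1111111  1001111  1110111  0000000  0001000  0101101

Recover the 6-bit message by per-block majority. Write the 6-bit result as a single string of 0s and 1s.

111001

Block 1 (1111111): 7 ones → 1
Block 2 (1001111): 5 ones → 1
Block 3 (1110111): 6 ones → 1
Block 4 (0000000): 0 ones → 0
Block 5 (0001000): 1 one → 0
Block 6 (0101101): 4 ones → 1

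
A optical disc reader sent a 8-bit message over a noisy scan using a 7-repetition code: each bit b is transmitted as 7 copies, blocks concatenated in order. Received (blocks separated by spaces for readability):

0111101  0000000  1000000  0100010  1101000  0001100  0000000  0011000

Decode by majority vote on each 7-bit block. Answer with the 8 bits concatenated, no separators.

Block 1 (0111101): 5 ones → 1
Block 2 (0000000): 0 ones → 0
Block 3 (1000000): 1 one → 0
Block 4 (0100010): 2 ones → 0
Block 5 (1101000): 3 ones → 0
Block 6 (0001100): 2 ones → 0
Block 7 (0000000): 0 ones → 0
Block 8 (0011000): 2 ones → 0

10000000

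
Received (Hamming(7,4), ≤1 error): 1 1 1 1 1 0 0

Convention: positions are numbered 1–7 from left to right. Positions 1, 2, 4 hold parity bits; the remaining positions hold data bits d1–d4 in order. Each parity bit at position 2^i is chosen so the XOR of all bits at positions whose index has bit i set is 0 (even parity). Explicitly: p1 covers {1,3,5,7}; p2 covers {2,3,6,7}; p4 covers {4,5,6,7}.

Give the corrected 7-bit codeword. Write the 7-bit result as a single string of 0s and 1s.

s1 (pos 1,3,5,7): 1⊕1⊕1⊕0 = 1
s2 (pos 2,3,6,7): 1⊕1⊕0⊕0 = 0
s4 (pos 4,5,6,7): 1⊕1⊕0⊕0 = 0
Syndrome s4…s1 = 001 → error at position 1.
Flip position 1: 1111100 → 0111100

0111100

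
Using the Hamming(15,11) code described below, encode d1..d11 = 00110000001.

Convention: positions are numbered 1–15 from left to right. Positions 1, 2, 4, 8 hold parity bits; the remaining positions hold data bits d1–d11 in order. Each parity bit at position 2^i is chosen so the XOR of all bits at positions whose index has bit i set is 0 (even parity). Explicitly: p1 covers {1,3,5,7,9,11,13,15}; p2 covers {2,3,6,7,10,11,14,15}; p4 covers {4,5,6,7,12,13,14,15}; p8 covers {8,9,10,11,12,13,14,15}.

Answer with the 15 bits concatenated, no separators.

Place data at non-parity positions: p1 p2 0 p4 0 1 1 p8 0 0 0 0 0 0 1
p1 (pos 1,3,5,7,9,11,13,15): XOR of data positions = 0⊕0⊕1⊕0⊕0⊕0⊕1 = 0
p2 (pos 2,3,6,7,10,11,14,15): XOR of data positions = 0⊕1⊕1⊕0⊕0⊕0⊕1 = 1
p4 (pos 4,5,6,7,12,13,14,15): XOR of data positions = 0⊕1⊕1⊕0⊕0⊕0⊕1 = 1
p8 (pos 8,9,10,11,12,13,14,15): XOR of data positions = 0⊕0⊕0⊕0⊕0⊕0⊕1 = 1
Codeword: 010101110000001

010101110000001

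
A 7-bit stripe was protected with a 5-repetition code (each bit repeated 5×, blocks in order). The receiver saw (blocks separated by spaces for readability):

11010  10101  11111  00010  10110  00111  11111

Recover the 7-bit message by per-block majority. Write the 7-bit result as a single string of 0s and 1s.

Block 1 (11010): 3 ones → 1
Block 2 (10101): 3 ones → 1
Block 3 (11111): 5 ones → 1
Block 4 (00010): 1 one → 0
Block 5 (10110): 3 ones → 1
Block 6 (00111): 3 ones → 1
Block 7 (11111): 5 ones → 1

1110111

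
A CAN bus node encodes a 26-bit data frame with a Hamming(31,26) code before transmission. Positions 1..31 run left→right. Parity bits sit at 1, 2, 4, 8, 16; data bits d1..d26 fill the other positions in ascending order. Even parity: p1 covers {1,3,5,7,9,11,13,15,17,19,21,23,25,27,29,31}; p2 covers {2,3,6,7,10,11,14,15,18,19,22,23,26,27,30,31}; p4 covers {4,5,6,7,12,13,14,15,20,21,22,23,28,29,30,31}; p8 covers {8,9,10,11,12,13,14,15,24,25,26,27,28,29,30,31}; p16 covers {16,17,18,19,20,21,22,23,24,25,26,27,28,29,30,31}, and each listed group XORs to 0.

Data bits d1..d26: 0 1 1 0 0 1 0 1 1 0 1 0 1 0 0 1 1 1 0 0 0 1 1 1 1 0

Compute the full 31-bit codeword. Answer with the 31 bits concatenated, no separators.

1001110001011010010011100011110

Place data at non-parity positions: p1 p2 0 p4 1 1 0 p8 0 1 0 1 1 0 1 p16 0 1 0 0 1 1 1 0 0 0 1 1 1 1 0
p1 (pos 1,3,5,7,9,11,13,15,17,19,21,23,25,27,29,31): XOR of data positions = 0⊕1⊕0⊕0⊕0⊕1⊕1⊕0⊕0⊕1⊕1⊕0⊕1⊕1⊕0 = 1
p2 (pos 2,3,6,7,10,11,14,15,18,19,22,23,26,27,30,31): XOR of data positions = 0⊕1⊕0⊕1⊕0⊕0⊕1⊕1⊕0⊕1⊕1⊕0⊕1⊕1⊕0 = 0
p4 (pos 4,5,6,7,12,13,14,15,20,21,22,23,28,29,30,31): XOR of data positions = 1⊕1⊕0⊕1⊕1⊕0⊕1⊕0⊕1⊕1⊕1⊕1⊕1⊕1⊕0 = 1
p8 (pos 8,9,10,11,12,13,14,15,24,25,26,27,28,29,30,31): XOR of data positions = 0⊕1⊕0⊕1⊕1⊕0⊕1⊕0⊕0⊕0⊕1⊕1⊕1⊕1⊕0 = 0
p16 (pos 16,17,18,19,20,21,22,23,24,25,26,27,28,29,30,31): XOR of data positions = 0⊕1⊕0⊕0⊕1⊕1⊕1⊕0⊕0⊕0⊕1⊕1⊕1⊕1⊕0 = 0
Codeword: 1001110001011010010011100011110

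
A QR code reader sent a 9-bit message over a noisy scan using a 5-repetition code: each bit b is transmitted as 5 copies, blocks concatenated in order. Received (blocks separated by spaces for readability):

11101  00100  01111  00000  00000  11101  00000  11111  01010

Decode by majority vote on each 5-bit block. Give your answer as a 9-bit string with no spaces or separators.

101001010

Block 1 (11101): 4 ones → 1
Block 2 (00100): 1 one → 0
Block 3 (01111): 4 ones → 1
Block 4 (00000): 0 ones → 0
Block 5 (00000): 0 ones → 0
Block 6 (11101): 4 ones → 1
Block 7 (00000): 0 ones → 0
Block 8 (11111): 5 ones → 1
Block 9 (01010): 2 ones → 0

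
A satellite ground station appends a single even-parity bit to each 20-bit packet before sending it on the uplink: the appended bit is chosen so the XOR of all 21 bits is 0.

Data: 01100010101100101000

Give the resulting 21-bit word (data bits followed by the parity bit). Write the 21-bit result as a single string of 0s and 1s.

XOR of the 20 data bits: 0⊕1⊕1⊕0⊕0⊕0⊕1⊕0⊕1⊕0⊕1⊕1⊕0⊕0⊕1⊕0⊕1⊕0⊕0⊕0 = 0
Parity bit = 0 (so all 21 bits XOR to 0).

011000101011001010000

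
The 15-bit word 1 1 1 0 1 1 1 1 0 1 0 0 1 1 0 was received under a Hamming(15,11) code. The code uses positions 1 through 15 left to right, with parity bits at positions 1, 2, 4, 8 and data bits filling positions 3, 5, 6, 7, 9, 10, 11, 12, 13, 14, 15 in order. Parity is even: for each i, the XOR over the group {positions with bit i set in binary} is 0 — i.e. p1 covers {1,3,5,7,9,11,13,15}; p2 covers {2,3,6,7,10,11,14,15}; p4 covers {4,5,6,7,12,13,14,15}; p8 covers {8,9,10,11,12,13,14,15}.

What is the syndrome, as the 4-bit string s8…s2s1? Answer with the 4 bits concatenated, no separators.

0101

s1 (pos 1,3,5,7,9,11,13,15): 1⊕1⊕1⊕1⊕0⊕0⊕1⊕0 = 1
s2 (pos 2,3,6,7,10,11,14,15): 1⊕1⊕1⊕1⊕1⊕0⊕1⊕0 = 0
s4 (pos 4,5,6,7,12,13,14,15): 0⊕1⊕1⊕1⊕0⊕1⊕1⊕0 = 1
s8 (pos 8,9,10,11,12,13,14,15): 1⊕0⊕1⊕0⊕0⊕1⊕1⊕0 = 0
Syndrome s8…s1 = 0101 → error at position 5.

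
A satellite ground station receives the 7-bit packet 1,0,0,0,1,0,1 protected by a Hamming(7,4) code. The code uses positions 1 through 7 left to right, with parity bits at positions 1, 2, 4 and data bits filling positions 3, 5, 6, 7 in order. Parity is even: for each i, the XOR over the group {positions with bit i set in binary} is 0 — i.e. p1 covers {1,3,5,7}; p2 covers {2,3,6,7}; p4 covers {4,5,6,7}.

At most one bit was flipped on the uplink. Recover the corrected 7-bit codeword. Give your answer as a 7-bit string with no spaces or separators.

1010101

s1 (pos 1,3,5,7): 1⊕0⊕1⊕1 = 1
s2 (pos 2,3,6,7): 0⊕0⊕0⊕1 = 1
s4 (pos 4,5,6,7): 0⊕1⊕0⊕1 = 0
Syndrome s4…s1 = 011 → error at position 3.
Flip position 3: 1000101 → 1010101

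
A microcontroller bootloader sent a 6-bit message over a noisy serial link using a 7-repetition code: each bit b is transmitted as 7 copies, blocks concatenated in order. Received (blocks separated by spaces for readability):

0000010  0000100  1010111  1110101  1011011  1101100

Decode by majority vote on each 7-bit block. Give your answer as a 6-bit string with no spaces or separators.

001111

Block 1 (0000010): 1 one → 0
Block 2 (0000100): 1 one → 0
Block 3 (1010111): 5 ones → 1
Block 4 (1110101): 5 ones → 1
Block 5 (1011011): 5 ones → 1
Block 6 (1101100): 4 ones → 1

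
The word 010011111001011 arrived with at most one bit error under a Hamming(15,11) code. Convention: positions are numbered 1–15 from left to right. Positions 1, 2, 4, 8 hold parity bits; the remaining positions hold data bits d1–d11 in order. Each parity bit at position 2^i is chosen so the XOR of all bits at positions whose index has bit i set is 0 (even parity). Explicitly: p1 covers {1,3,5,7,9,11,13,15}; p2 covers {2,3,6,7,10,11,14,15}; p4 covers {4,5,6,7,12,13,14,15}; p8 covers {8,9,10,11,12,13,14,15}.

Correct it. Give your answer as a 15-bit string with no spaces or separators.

010011111101011

s1 (pos 1,3,5,7,9,11,13,15): 0⊕0⊕1⊕1⊕1⊕0⊕0⊕1 = 0
s2 (pos 2,3,6,7,10,11,14,15): 1⊕0⊕1⊕1⊕0⊕0⊕1⊕1 = 1
s4 (pos 4,5,6,7,12,13,14,15): 0⊕1⊕1⊕1⊕1⊕0⊕1⊕1 = 0
s8 (pos 8,9,10,11,12,13,14,15): 1⊕1⊕0⊕0⊕1⊕0⊕1⊕1 = 1
Syndrome s8…s1 = 1010 → error at position 10.
Flip position 10: 010011111001011 → 010011111101011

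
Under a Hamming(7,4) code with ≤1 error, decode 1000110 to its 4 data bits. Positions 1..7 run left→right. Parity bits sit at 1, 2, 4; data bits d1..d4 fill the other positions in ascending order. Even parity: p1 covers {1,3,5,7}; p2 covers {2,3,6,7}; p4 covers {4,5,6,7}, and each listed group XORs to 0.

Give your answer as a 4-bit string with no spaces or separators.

s1 (pos 1,3,5,7): 1⊕0⊕1⊕0 = 0
s2 (pos 2,3,6,7): 0⊕0⊕1⊕0 = 1
s4 (pos 4,5,6,7): 0⊕1⊕1⊕0 = 0
Syndrome s4…s1 = 010 → error at position 2.
Flip position 2: 1000110 → 1100110
Read data bits from positions 3,5,6,7: 0110

0110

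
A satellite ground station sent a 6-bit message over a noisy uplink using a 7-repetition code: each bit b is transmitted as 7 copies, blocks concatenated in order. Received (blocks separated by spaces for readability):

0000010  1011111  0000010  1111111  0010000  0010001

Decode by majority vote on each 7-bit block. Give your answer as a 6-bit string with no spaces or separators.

010100

Block 1 (0000010): 1 one → 0
Block 2 (1011111): 6 ones → 1
Block 3 (0000010): 1 one → 0
Block 4 (1111111): 7 ones → 1
Block 5 (0010000): 1 one → 0
Block 6 (0010001): 2 ones → 0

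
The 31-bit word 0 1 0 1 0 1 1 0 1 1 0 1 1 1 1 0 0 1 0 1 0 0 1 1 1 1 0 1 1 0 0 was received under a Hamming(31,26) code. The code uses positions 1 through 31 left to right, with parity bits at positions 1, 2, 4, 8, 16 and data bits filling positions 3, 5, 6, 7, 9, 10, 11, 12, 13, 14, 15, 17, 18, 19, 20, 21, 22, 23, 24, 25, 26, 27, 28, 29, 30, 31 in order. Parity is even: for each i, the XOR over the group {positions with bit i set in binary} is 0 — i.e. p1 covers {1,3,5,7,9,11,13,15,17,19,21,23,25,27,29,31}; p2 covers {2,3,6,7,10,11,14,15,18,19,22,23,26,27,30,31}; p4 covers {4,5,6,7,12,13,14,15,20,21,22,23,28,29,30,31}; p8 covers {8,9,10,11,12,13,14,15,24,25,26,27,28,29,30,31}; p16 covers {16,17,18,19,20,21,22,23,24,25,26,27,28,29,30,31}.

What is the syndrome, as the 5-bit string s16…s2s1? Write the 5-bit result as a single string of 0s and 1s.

s1 (pos 1,3,5,7,9,11,13,15,17,19,21,23,25,27,29,31): 0⊕0⊕0⊕1⊕1⊕0⊕1⊕1⊕0⊕0⊕0⊕1⊕1⊕0⊕1⊕0 = 1
s2 (pos 2,3,6,7,10,11,14,15,18,19,22,23,26,27,30,31): 1⊕0⊕1⊕1⊕1⊕0⊕1⊕1⊕1⊕0⊕0⊕1⊕1⊕0⊕0⊕0 = 1
s4 (pos 4,5,6,7,12,13,14,15,20,21,22,23,28,29,30,31): 1⊕0⊕1⊕1⊕1⊕1⊕1⊕1⊕1⊕0⊕0⊕1⊕1⊕1⊕0⊕0 = 1
s8 (pos 8,9,10,11,12,13,14,15,24,25,26,27,28,29,30,31): 0⊕1⊕1⊕0⊕1⊕1⊕1⊕1⊕1⊕1⊕1⊕0⊕1⊕1⊕0⊕0 = 1
s16 (pos 16,17,18,19,20,21,22,23,24,25,26,27,28,29,30,31): 0⊕0⊕1⊕0⊕1⊕0⊕0⊕1⊕1⊕1⊕1⊕0⊕1⊕1⊕0⊕0 = 0
Syndrome s16…s1 = 01111 → error at position 15.

01111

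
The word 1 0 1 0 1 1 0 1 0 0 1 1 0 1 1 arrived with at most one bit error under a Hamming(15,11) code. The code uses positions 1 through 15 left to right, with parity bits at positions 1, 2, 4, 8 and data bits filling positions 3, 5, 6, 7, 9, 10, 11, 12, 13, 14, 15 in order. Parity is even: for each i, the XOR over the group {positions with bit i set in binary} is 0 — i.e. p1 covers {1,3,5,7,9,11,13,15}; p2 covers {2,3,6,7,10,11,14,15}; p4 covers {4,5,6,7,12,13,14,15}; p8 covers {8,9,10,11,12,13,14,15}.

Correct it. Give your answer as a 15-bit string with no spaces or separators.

101011010011010

s1 (pos 1,3,5,7,9,11,13,15): 1⊕1⊕1⊕0⊕0⊕1⊕0⊕1 = 1
s2 (pos 2,3,6,7,10,11,14,15): 0⊕1⊕1⊕0⊕0⊕1⊕1⊕1 = 1
s4 (pos 4,5,6,7,12,13,14,15): 0⊕1⊕1⊕0⊕1⊕0⊕1⊕1 = 1
s8 (pos 8,9,10,11,12,13,14,15): 1⊕0⊕0⊕1⊕1⊕0⊕1⊕1 = 1
Syndrome s8…s1 = 1111 → error at position 15.
Flip position 15: 101011010011011 → 101011010011010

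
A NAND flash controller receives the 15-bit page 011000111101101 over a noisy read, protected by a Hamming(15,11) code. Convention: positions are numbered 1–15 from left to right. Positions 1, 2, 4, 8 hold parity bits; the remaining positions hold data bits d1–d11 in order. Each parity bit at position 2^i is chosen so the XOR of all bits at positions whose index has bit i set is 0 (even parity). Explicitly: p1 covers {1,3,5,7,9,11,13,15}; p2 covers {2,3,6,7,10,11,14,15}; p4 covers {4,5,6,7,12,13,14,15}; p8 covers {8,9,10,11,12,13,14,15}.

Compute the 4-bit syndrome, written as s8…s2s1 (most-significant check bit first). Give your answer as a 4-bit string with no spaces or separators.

s1 (pos 1,3,5,7,9,11,13,15): 0⊕1⊕0⊕1⊕1⊕0⊕1⊕1 = 1
s2 (pos 2,3,6,7,10,11,14,15): 1⊕1⊕0⊕1⊕1⊕0⊕0⊕1 = 1
s4 (pos 4,5,6,7,12,13,14,15): 0⊕0⊕0⊕1⊕1⊕1⊕0⊕1 = 0
s8 (pos 8,9,10,11,12,13,14,15): 1⊕1⊕1⊕0⊕1⊕1⊕0⊕1 = 0
Syndrome s8…s1 = 0011 → error at position 3.

0011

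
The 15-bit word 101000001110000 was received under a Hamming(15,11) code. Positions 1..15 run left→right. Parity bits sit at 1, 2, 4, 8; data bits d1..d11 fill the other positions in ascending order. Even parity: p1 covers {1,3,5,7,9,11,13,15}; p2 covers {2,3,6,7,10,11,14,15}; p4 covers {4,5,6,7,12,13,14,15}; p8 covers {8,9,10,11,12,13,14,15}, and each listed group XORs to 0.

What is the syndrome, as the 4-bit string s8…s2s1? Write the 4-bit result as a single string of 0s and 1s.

s1 (pos 1,3,5,7,9,11,13,15): 1⊕1⊕0⊕0⊕1⊕1⊕0⊕0 = 0
s2 (pos 2,3,6,7,10,11,14,15): 0⊕1⊕0⊕0⊕1⊕1⊕0⊕0 = 1
s4 (pos 4,5,6,7,12,13,14,15): 0⊕0⊕0⊕0⊕0⊕0⊕0⊕0 = 0
s8 (pos 8,9,10,11,12,13,14,15): 0⊕1⊕1⊕1⊕0⊕0⊕0⊕0 = 1
Syndrome s8…s1 = 1010 → error at position 10.

1010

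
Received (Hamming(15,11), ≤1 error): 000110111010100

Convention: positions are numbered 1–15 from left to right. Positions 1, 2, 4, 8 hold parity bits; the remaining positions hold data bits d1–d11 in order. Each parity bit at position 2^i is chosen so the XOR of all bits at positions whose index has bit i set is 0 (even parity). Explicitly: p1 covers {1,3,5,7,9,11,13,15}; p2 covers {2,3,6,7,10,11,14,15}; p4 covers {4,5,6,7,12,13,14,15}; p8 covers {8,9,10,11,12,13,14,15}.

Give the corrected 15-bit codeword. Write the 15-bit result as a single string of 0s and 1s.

s1 (pos 1,3,5,7,9,11,13,15): 0⊕0⊕1⊕1⊕1⊕1⊕1⊕0 = 1
s2 (pos 2,3,6,7,10,11,14,15): 0⊕0⊕0⊕1⊕0⊕1⊕0⊕0 = 0
s4 (pos 4,5,6,7,12,13,14,15): 1⊕1⊕0⊕1⊕0⊕1⊕0⊕0 = 0
s8 (pos 8,9,10,11,12,13,14,15): 1⊕1⊕0⊕1⊕0⊕1⊕0⊕0 = 0
Syndrome s8…s1 = 0001 → error at position 1.
Flip position 1: 000110111010100 → 100110111010100

100110111010100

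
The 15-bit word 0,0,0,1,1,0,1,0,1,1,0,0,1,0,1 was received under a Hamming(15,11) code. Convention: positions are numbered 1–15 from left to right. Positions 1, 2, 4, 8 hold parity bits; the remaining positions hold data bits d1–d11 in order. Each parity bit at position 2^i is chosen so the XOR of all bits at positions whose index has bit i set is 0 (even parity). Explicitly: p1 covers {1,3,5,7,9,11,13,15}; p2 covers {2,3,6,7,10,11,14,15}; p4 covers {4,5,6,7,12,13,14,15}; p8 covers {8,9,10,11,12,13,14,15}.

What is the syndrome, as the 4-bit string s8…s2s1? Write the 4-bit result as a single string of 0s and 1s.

s1 (pos 1,3,5,7,9,11,13,15): 0⊕0⊕1⊕1⊕1⊕0⊕1⊕1 = 1
s2 (pos 2,3,6,7,10,11,14,15): 0⊕0⊕0⊕1⊕1⊕0⊕0⊕1 = 1
s4 (pos 4,5,6,7,12,13,14,15): 1⊕1⊕0⊕1⊕0⊕1⊕0⊕1 = 1
s8 (pos 8,9,10,11,12,13,14,15): 0⊕1⊕1⊕0⊕0⊕1⊕0⊕1 = 0
Syndrome s8…s1 = 0111 → error at position 7.

0111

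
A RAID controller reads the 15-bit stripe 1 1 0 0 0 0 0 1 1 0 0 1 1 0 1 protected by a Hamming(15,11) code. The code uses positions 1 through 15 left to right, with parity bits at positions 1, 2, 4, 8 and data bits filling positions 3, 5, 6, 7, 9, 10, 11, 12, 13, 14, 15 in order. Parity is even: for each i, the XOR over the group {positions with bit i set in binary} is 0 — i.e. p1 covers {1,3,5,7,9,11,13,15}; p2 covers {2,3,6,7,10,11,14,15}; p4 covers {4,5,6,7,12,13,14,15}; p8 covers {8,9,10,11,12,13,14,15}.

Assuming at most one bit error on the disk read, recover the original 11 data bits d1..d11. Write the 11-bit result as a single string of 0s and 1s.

00001000101

s1 (pos 1,3,5,7,9,11,13,15): 1⊕0⊕0⊕0⊕1⊕0⊕1⊕1 = 0
s2 (pos 2,3,6,7,10,11,14,15): 1⊕0⊕0⊕0⊕0⊕0⊕0⊕1 = 0
s4 (pos 4,5,6,7,12,13,14,15): 0⊕0⊕0⊕0⊕1⊕1⊕0⊕1 = 1
s8 (pos 8,9,10,11,12,13,14,15): 1⊕1⊕0⊕0⊕1⊕1⊕0⊕1 = 1
Syndrome s8…s1 = 1100 → error at position 12.
Flip position 12: 110000011001101 → 110000011000101
Read data bits from positions 3,5,6,7,9,10,11,12,13,14,15: 00001000101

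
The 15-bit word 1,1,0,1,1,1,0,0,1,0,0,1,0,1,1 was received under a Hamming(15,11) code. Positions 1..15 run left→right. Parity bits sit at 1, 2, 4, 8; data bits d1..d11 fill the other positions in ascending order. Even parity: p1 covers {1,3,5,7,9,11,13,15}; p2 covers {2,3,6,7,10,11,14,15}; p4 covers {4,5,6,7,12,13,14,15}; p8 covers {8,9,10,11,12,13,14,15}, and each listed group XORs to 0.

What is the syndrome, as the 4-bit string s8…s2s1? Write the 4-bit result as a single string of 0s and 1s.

0000

s1 (pos 1,3,5,7,9,11,13,15): 1⊕0⊕1⊕0⊕1⊕0⊕0⊕1 = 0
s2 (pos 2,3,6,7,10,11,14,15): 1⊕0⊕1⊕0⊕0⊕0⊕1⊕1 = 0
s4 (pos 4,5,6,7,12,13,14,15): 1⊕1⊕1⊕0⊕1⊕0⊕1⊕1 = 0
s8 (pos 8,9,10,11,12,13,14,15): 0⊕1⊕0⊕0⊕1⊕0⊕1⊕1 = 0
Syndrome s8…s1 = 0000 → no error.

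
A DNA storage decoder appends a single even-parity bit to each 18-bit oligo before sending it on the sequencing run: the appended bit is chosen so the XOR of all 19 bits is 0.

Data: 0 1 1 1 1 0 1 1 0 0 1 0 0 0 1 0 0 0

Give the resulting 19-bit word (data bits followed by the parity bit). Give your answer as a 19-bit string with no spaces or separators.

XOR of the 18 data bits: 0⊕1⊕1⊕1⊕1⊕0⊕1⊕1⊕0⊕0⊕1⊕0⊕0⊕0⊕1⊕0⊕0⊕0 = 0
Parity bit = 0 (so all 19 bits XOR to 0).

0111101100100010000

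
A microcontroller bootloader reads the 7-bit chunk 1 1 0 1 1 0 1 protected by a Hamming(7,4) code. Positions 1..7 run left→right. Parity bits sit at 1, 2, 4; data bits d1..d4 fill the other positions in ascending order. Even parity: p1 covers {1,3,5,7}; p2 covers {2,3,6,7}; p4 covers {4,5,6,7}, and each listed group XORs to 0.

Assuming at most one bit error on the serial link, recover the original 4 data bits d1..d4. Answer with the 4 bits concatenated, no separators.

s1 (pos 1,3,5,7): 1⊕0⊕1⊕1 = 1
s2 (pos 2,3,6,7): 1⊕0⊕0⊕1 = 0
s4 (pos 4,5,6,7): 1⊕1⊕0⊕1 = 1
Syndrome s4…s1 = 101 → error at position 5.
Flip position 5: 1101101 → 1101001
Read data bits from positions 3,5,6,7: 0001

0001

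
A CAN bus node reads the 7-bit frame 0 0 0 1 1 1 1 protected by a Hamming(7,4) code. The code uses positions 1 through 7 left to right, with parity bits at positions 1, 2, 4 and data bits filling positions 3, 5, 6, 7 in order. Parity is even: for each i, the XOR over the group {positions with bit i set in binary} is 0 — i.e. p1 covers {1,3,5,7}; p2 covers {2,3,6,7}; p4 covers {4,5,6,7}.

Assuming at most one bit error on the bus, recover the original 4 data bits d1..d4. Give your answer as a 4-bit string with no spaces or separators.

0111

s1 (pos 1,3,5,7): 0⊕0⊕1⊕1 = 0
s2 (pos 2,3,6,7): 0⊕0⊕1⊕1 = 0
s4 (pos 4,5,6,7): 1⊕1⊕1⊕1 = 0
Syndrome s4…s1 = 000 → no error.
Read data bits from positions 3,5,6,7: 0111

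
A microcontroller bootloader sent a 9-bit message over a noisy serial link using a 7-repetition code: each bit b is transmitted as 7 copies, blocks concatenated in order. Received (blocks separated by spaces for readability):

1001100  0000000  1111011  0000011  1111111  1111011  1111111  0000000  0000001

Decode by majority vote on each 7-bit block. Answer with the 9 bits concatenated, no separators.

001011100

Block 1 (1001100): 3 ones → 0
Block 2 (0000000): 0 ones → 0
Block 3 (1111011): 6 ones → 1
Block 4 (0000011): 2 ones → 0
Block 5 (1111111): 7 ones → 1
Block 6 (1111011): 6 ones → 1
Block 7 (1111111): 7 ones → 1
Block 8 (0000000): 0 ones → 0
Block 9 (0000001): 1 one → 0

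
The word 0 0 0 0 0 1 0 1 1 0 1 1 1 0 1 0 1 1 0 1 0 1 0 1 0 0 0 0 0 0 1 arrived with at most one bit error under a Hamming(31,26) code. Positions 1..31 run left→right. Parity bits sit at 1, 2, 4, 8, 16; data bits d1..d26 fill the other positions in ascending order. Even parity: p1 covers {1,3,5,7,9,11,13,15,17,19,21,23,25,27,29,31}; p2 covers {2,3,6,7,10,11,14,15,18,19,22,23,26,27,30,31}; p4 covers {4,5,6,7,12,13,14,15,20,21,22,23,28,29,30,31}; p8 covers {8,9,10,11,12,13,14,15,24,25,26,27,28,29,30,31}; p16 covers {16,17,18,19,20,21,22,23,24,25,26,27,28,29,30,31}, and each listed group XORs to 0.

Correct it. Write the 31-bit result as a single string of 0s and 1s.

s1 (pos 1,3,5,7,9,11,13,15,17,19,21,23,25,27,29,31): 0⊕0⊕0⊕0⊕1⊕1⊕1⊕1⊕1⊕0⊕0⊕0⊕0⊕0⊕0⊕1 = 0
s2 (pos 2,3,6,7,10,11,14,15,18,19,22,23,26,27,30,31): 0⊕0⊕1⊕0⊕0⊕1⊕0⊕1⊕1⊕0⊕1⊕0⊕0⊕0⊕0⊕1 = 0
s4 (pos 4,5,6,7,12,13,14,15,20,21,22,23,28,29,30,31): 0⊕0⊕1⊕0⊕1⊕1⊕0⊕1⊕1⊕0⊕1⊕0⊕0⊕0⊕0⊕1 = 1
s8 (pos 8,9,10,11,12,13,14,15,24,25,26,27,28,29,30,31): 1⊕1⊕0⊕1⊕1⊕1⊕0⊕1⊕1⊕0⊕0⊕0⊕0⊕0⊕0⊕1 = 0
s16 (pos 16,17,18,19,20,21,22,23,24,25,26,27,28,29,30,31): 0⊕1⊕1⊕0⊕1⊕0⊕1⊕0⊕1⊕0⊕0⊕0⊕0⊕0⊕0⊕1 = 0
Syndrome s16…s1 = 00100 → error at position 4.
Flip position 4: 0000010110111010110101010000001 → 0001010110111010110101010000001

0001010110111010110101010000001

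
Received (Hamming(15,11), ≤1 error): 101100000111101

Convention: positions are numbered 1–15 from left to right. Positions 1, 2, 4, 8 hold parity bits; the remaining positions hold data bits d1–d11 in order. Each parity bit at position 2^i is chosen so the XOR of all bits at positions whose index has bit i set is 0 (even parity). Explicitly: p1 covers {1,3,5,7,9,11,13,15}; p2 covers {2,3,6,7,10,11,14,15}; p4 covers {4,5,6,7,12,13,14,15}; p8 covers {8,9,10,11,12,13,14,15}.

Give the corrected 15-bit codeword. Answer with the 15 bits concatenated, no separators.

101100001111101

s1 (pos 1,3,5,7,9,11,13,15): 1⊕1⊕0⊕0⊕0⊕1⊕1⊕1 = 1
s2 (pos 2,3,6,7,10,11,14,15): 0⊕1⊕0⊕0⊕1⊕1⊕0⊕1 = 0
s4 (pos 4,5,6,7,12,13,14,15): 1⊕0⊕0⊕0⊕1⊕1⊕0⊕1 = 0
s8 (pos 8,9,10,11,12,13,14,15): 0⊕0⊕1⊕1⊕1⊕1⊕0⊕1 = 1
Syndrome s8…s1 = 1001 → error at position 9.
Flip position 9: 101100000111101 → 101100001111101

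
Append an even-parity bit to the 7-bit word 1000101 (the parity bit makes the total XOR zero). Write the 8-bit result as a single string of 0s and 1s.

10001011

XOR of the 7 data bits: 1⊕0⊕0⊕0⊕1⊕0⊕1 = 1
Parity bit = 1 (so all 8 bits XOR to 0).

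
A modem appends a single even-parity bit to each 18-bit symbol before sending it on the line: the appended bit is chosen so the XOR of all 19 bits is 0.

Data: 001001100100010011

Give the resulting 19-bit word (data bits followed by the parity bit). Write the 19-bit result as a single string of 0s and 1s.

0010011001000100111

XOR of the 18 data bits: 0⊕0⊕1⊕0⊕0⊕1⊕1⊕0⊕0⊕1⊕0⊕0⊕0⊕1⊕0⊕0⊕1⊕1 = 1
Parity bit = 1 (so all 19 bits XOR to 0).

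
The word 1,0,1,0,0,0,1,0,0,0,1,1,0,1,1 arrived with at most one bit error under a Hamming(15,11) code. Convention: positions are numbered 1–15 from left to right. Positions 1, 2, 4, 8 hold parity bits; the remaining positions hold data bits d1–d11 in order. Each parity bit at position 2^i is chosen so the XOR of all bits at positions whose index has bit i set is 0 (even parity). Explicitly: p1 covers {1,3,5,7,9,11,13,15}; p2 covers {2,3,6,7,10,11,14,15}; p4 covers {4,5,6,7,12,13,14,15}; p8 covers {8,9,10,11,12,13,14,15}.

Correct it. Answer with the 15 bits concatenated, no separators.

s1 (pos 1,3,5,7,9,11,13,15): 1⊕1⊕0⊕1⊕0⊕1⊕0⊕1 = 1
s2 (pos 2,3,6,7,10,11,14,15): 0⊕1⊕0⊕1⊕0⊕1⊕1⊕1 = 1
s4 (pos 4,5,6,7,12,13,14,15): 0⊕0⊕0⊕1⊕1⊕0⊕1⊕1 = 0
s8 (pos 8,9,10,11,12,13,14,15): 0⊕0⊕0⊕1⊕1⊕0⊕1⊕1 = 0
Syndrome s8…s1 = 0011 → error at position 3.
Flip position 3: 101000100011011 → 100000100011011

100000100011011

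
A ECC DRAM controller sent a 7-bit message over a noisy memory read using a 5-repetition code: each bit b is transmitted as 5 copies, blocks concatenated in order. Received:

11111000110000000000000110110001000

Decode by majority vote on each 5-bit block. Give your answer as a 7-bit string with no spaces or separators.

Block 1 (11111): 5 ones → 1
Block 2 (00011): 2 ones → 0
Block 3 (00000): 0 ones → 0
Block 4 (00000): 0 ones → 0
Block 5 (00011): 2 ones → 0
Block 6 (01100): 2 ones → 0
Block 7 (01000): 1 one → 0

1000000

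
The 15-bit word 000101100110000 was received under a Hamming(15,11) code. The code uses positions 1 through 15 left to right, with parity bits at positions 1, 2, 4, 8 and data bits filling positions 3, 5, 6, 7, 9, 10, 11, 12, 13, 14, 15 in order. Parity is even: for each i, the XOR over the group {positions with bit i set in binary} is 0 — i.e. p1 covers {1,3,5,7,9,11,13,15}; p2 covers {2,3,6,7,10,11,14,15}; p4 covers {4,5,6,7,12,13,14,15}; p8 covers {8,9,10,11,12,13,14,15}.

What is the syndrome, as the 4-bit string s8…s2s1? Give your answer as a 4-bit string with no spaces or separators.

s1 (pos 1,3,5,7,9,11,13,15): 0⊕0⊕0⊕1⊕0⊕1⊕0⊕0 = 0
s2 (pos 2,3,6,7,10,11,14,15): 0⊕0⊕1⊕1⊕1⊕1⊕0⊕0 = 0
s4 (pos 4,5,6,7,12,13,14,15): 1⊕0⊕1⊕1⊕0⊕0⊕0⊕0 = 1
s8 (pos 8,9,10,11,12,13,14,15): 0⊕0⊕1⊕1⊕0⊕0⊕0⊕0 = 0
Syndrome s8…s1 = 0100 → error at position 4.

0100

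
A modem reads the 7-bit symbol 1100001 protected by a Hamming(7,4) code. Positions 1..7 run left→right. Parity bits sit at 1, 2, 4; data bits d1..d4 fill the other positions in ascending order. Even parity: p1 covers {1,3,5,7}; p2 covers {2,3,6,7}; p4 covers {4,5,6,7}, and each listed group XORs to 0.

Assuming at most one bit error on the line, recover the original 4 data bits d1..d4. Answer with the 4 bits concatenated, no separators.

s1 (pos 1,3,5,7): 1⊕0⊕0⊕1 = 0
s2 (pos 2,3,6,7): 1⊕0⊕0⊕1 = 0
s4 (pos 4,5,6,7): 0⊕0⊕0⊕1 = 1
Syndrome s4…s1 = 100 → error at position 4.
Flip position 4: 1100001 → 1101001
Read data bits from positions 3,5,6,7: 0001

0001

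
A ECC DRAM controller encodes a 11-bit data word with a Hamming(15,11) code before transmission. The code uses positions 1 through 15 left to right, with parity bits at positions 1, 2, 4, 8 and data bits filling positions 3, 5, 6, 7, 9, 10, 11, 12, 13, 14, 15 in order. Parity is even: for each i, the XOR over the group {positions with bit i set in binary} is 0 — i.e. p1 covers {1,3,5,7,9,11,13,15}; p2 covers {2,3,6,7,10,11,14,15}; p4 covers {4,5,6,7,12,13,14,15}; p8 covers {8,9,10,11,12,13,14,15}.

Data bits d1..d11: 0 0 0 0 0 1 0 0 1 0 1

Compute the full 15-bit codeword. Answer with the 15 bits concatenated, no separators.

Place data at non-parity positions: p1 p2 0 p4 0 0 0 p8 0 1 0 0 1 0 1
p1 (pos 1,3,5,7,9,11,13,15): XOR of data positions = 0⊕0⊕0⊕0⊕0⊕1⊕1 = 0
p2 (pos 2,3,6,7,10,11,14,15): XOR of data positions = 0⊕0⊕0⊕1⊕0⊕0⊕1 = 0
p4 (pos 4,5,6,7,12,13,14,15): XOR of data positions = 0⊕0⊕0⊕0⊕1⊕0⊕1 = 0
p8 (pos 8,9,10,11,12,13,14,15): XOR of data positions = 0⊕1⊕0⊕0⊕1⊕0⊕1 = 1
Codeword: 000000010100101

000000010100101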